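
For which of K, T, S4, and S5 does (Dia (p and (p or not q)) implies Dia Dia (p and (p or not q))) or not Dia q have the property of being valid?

K-tableau for the negation not ((Dia (p and (p or not q)) implies Dia Dia (p and (p or not q))) or not Dia q):
1. not ((Dia (p and (p or not q)) implies Dia Dia (p and (p or not q))) or not Dia q), w0
2. not (Dia (p and (p or not q)) implies Dia Dia (p and (p or not q))), w0
3. Dia q, w0
4. Dia (p and (p or not q)), w0
5. not Dia Dia (p and (p or not q)), w0
6. q, w1
7. not Dia (p and (p or not q)), w1
8. p and (p or not q), w2
9. p, w2
10. p or not q, w2
11. not Dia (p and (p or not q)), w2
12. not q, w2
Accessibility: w0Rw1, w0Rw2
Complete open branch: countermodel on a K-frame, so not valid in K.
T-tableau for the negation not ((Dia (p and (p or not q)) implies Dia Dia (p and (p or not q))) or not Dia q):
1. not ((Dia (p and (p or not q)) implies Dia Dia (p and (p or not q))) or not Dia q), w0
2. not (Dia (p and (p or not q)) implies Dia Dia (p and (p or not q))), w0
3. Dia q, w0
4. Dia (p and (p or not q)), w0
5. not Dia Dia (p and (p or not q)), w0
6. not Dia (p and (p or not q)), w0
7. not (p and (p or not q)), w0
8. not (p or not q), w0
9. not p, w0
10. q, w0
11. q, w1
12. not Dia (p and (p or not q)), w1
13. not (p and (p or not q)), w1
14. not (p or not q), w1
15. not p, w1
16. p and (p or not q), w2
17. p, w2
18. p or not q, w2
19. not Dia (p and (p or not q)), w2
20. not (p and (p or not q)), w2
21. not q, w2
22. not (p or not q), w2
23. not p, w2
24. q, w2
Accessibility: w0Rw0, w0Rw1, w0Rw2, w1Rw1, w2Rw2
Branch closes: p and not p both at w2.
Every branch closes (one shown): valid in T, hence also in S4, S5 (every theorem of T is a theorem of S4 and S5).

T, S4, S5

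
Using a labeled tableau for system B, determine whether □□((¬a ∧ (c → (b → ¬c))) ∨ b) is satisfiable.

1. □□((¬a ∧ (c → (b → ¬c))) ∨ b), u
2. □((¬a ∧ (c → (b → ¬c))) ∨ b), u
3. (¬a ∧ (c → (b → ¬c))) ∨ b, u
4. b, u
Accessibility: uRu

Yes, satisfiable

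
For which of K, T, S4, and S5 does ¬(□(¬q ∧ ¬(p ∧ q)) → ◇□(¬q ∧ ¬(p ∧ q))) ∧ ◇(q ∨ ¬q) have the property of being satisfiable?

T-tableau for the formula:
1. ¬(□(¬q ∧ ¬(p ∧ q)) → ◇□(¬q ∧ ¬(p ∧ q))) ∧ ◇(q ∨ ¬q), 0
2. ¬(□(¬q ∧ ¬(p ∧ q)) → ◇□(¬q ∧ ¬(p ∧ q))), 0
3. ◇(q ∨ ¬q), 0
4. □(¬q ∧ ¬(p ∧ q)), 0
5. ¬◇□(¬q ∧ ¬(p ∧ q)), 0
6. ¬q ∧ ¬(p ∧ q), 0
7. ¬q, 0
8. ¬(p ∧ q), 0
9. ¬□(¬q ∧ ¬(p ∧ q)), 0
10. q ∨ ¬q, 1
11. ¬q ∧ ¬(p ∧ q), 1
12. ¬q, 1
13. ¬(p ∧ q), 1
14. ¬□(¬q ∧ ¬(p ∧ q)), 1
15. ¬(¬q ∧ ¬(p ∧ q)), 2
16. ¬q ∧ ¬(p ∧ q), 2
17. ¬q, 2
18. ¬(p ∧ q), 2
19. ¬□(¬q ∧ ¬(p ∧ q)), 2
20. p ∧ q, 2
21. p, 2
22. q, 2
Accessibility: 0R0, 0R1, 0R2, 1R1, 2R2
Branch closes: q and ¬q both at 2.
Every branch closes (one shown): unsatisfiable in T, hence also in S4, S5 (every S4/S5-frame is a T-frame).
K-tableau for the formula:
1. ¬(□(¬q ∧ ¬(p ∧ q)) → ◇□(¬q ∧ ¬(p ∧ q))) ∧ ◇(q ∨ ¬q), 0
2. ¬(□(¬q ∧ ¬(p ∧ q)) → ◇□(¬q ∧ ¬(p ∧ q))), 0
3. ◇(q ∨ ¬q), 0
4. □(¬q ∧ ¬(p ∧ q)), 0
5. ¬◇□(¬q ∧ ¬(p ∧ q)), 0
6. q ∨ ¬q, 1
7. ¬q ∧ ¬(p ∧ q), 1
8. ¬q, 1
9. ¬(p ∧ q), 1
10. ¬□(¬q ∧ ¬(p ∧ q)), 1
11. ¬(¬q ∧ ¬(p ∧ q)), 2
12. p ∧ q, 2
13. p, 2
14. q, 2
Accessibility: 0R1, 1R2
Complete open branch: satisfiable in K.

K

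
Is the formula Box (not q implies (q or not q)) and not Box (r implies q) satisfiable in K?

1. Box (not q implies (q or not q)) and not Box (r implies q), w0
2. Box (not q implies (q or not q)), w0
3. not Box (r implies q), w0
4. not (r implies q), w1
5. r, w1
6. not q, w1
7. not q implies (q or not q), w1
8. q or not q, w1
Accessibility: w0Rw1

Yes, satisfiable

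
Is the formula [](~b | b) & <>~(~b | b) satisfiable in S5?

1. [](~b | b) & <>~(~b | b), u
2. [](~b | b), u
3. <>~(~b | b), u
4. ~b | b, u
5. b, u
6. ~(~b | b), v
7. b, v
8. ~b, v
Accessibility: uRu, uRv, vRu, vRv
Branch closes: b and ~b both at v.
(One branch shown.) All branches close.

Unsatisfiable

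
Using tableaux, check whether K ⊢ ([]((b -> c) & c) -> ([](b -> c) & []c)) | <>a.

Valid

Tableau for the negation ~(([]((b -> c) & c) -> ([](b -> c) & []c)) | <>a):
1. ~(([]((b -> c) & c) -> ([](b -> c) & []c)) | <>a), u
2. ~([]((b -> c) & c) -> ([](b -> c) & []c)), u
3. ~<>a, u
4. []((b -> c) & c), u
5. ~([](b -> c) & []c), u
6. ~[](b -> c), u
7. ~(b -> c), v
8. b, v
9. ~c, v
10. ~a, v
11. (b -> c) & c, v
12. b -> c, v
13. c, v
Accessibility: uRv
Branch closes: c and ~c both at v.
Every branch of the negation's tableau closes; the branch above is one of them.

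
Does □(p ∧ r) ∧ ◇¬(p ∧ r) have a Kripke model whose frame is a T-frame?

1. □(p ∧ r) ∧ ◇¬(p ∧ r), 0
2. □(p ∧ r), 0
3. ◇¬(p ∧ r), 0
4. p ∧ r, 0
5. p, 0
6. r, 0
7. ¬(p ∧ r), 1
8. p ∧ r, 1
9. p, 1
10. r, 1
11. ¬r, 1
Accessibility: 0R0, 0R1, 1R1
Branch closes: r and ¬r both at 1.
(One branch shown.) All branches close.

No, unsatisfiable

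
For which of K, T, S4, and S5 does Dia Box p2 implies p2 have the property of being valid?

S5

S5-tableau for the negation not (Dia Box p2 implies p2):
1. not (Dia Box p2 implies p2), 0
2. Dia Box p2, 0
3. not p2, 0
4. Box p2, 1
5. p2, 0
Accessibility: 0R0, 0R1, 1R0, 1R1
Branch closes: p2 and not p2 both at 0.
Every branch closes (one shown): valid in S5.
S4-tableau for the negation not (Dia Box p2 implies p2):
1. not (Dia Box p2 implies p2), 0
2. Dia Box p2, 0
3. not p2, 0
4. Box p2, 1
5. p2, 1
Accessibility: 0R0, 0R1, 1R1
Complete open branch: countermodel on an S4-frame, so not valid in S4, nor in K, T (the same frame is also a K-frame and a T-frame).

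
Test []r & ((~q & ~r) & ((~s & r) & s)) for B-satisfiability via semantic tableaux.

Unsatisfiable (every branch closes)

1. []r & ((~q & ~r) & ((~s & r) & s)), w0
2. []r, w0
3. (~q & ~r) & ((~s & r) & s), w0
4. ~q & ~r, w0
5. (~s & r) & s, w0
6. ~q, w0
7. ~r, w0
8. ~s & r, w0
9. s, w0
10. ~s, w0
11. r, w0
Accessibility: w0Rw0
Branch closes: s and ~s both at w0.
All branches of the tableau close; one closing branch shown above.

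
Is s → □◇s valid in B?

Valid

Tableau for the negation ¬(s → □◇s):
1. ¬(s → □◇s), 0
2. s, 0
3. ¬□◇s, 0
4. ¬◇s, 1
5. ¬s, 0
Accessibility: 0R0, 0R1, 1R0, 1R1
Branch closes: s and ¬s both at 0.
All branches of the negation close; one closing branch shown above.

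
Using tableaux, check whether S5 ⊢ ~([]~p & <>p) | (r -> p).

Tableau for the negation ~(~([]~p & <>p) | (r -> p)):
1. ~(~([]~p & <>p) | (r -> p)), u
2. []~p & <>p, u
3. ~(r -> p), u
4. []~p, u
5. <>p, u
6. r, u
7. ~p, u
8. p, v
9. ~p, v
Accessibility: uRu, uRv, vRu, vRv
Branch closes: p and ~p both at v.
All branches of the negation close; one closing branch shown above.

Yes, valid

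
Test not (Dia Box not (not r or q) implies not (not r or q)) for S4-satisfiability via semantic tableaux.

1. not (Dia Box not (not r or q) implies not (not r or q)), w0
2. Dia Box not (not r or q), w0
3. not r or q, w0
4. q, w0
5. Box not (not r or q), w1
6. not (not r or q), w1
7. r, w1
8. not q, w1
Accessibility: w0Rw0, w0Rw1, w1Rw1

Yes, satisfiable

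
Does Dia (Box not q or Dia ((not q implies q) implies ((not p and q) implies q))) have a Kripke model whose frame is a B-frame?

Satisfiable (open branch found)

1. Dia (Box not q or Dia ((not q implies q) implies ((not p and q) implies q))), w0
2. Box not q or Dia ((not q implies q) implies ((not p and q) implies q)), w1
3. Dia ((not q implies q) implies ((not p and q) implies q)), w1
4. (not q implies q) implies ((not p and q) implies q), w2
5. (not p and q) implies q, w2
6. q, w2
Accessibility: w0Rw0, w0Rw1, w1Rw0, w1Rw1, w1Rw2, w2Rw1, w2Rw2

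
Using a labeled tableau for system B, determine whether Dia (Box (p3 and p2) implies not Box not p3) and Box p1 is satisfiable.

Satisfiable (open branch found)

1. Dia (Box (p3 and p2) implies not Box not p3) and Box p1, u
2. Dia (Box (p3 and p2) implies not Box not p3), u
3. Box p1, u
4. p1, u
5. Box (p3 and p2) implies not Box not p3, v
6. p1, v
7. not Box not p3, v
8. p3, w
Accessibility: uRu, uRv, vRu, vRv, vRw, wRv, wRw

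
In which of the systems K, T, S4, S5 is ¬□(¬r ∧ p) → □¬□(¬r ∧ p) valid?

S4-tableau for the negation ¬(¬□(¬r ∧ p) → □¬□(¬r ∧ p)):
1. ¬(¬□(¬r ∧ p) → □¬□(¬r ∧ p)), w0
2. ¬□(¬r ∧ p), w0   [¬→-rule on 1]
3. ¬□¬□(¬r ∧ p), w0   [¬→-rule on 1]
4. ¬(¬r ∧ p), w1   [¬□-rule on 2: fresh world w1, w0Rw1]
5. ¬p, w1   [¬∧-rule on 4 (branches; this branch)]
6. □(¬r ∧ p), w2   [¬□-rule on 3: fresh world w2, w0Rw2]
7. ¬r ∧ p, w2   [□-rule on 6 via w2Rw2]
8. ¬r, w2   [∧-rule on 7]
9. p, w2   [∧-rule on 7]
Accessibility: w0Rw0, w0Rw1, w0Rw2, w1Rw1, w2Rw2
Complete open branch: countermodel on an S4-frame, so not valid in S4, nor in K, T (the same frame is also a K-frame and a T-frame).
S5-tableau for the negation ¬(¬□(¬r ∧ p) → □¬□(¬r ∧ p)):
1. ¬(¬□(¬r ∧ p) → □¬□(¬r ∧ p)), w0
2. ¬□(¬r ∧ p), w0   [¬→-rule on 1]
3. ¬□¬□(¬r ∧ p), w0   [¬→-rule on 1]
4. ¬(¬r ∧ p), w1   [¬□-rule on 2: fresh world w1, w0Rw1]
5. ¬p, w1   [¬∧-rule on 4 (branches; this branch)]
6. □(¬r ∧ p), w2   [¬□-rule on 3: fresh world w2, w0Rw2]
7. ¬r ∧ p, w0   [□-rule on 6 via w2Rw0]
8. ¬r, w0   [∧-rule on 7]
9. p, w0   [∧-rule on 7]
10. ¬r ∧ p, w1   [□-rule on 6 via w2Rw1]
11. ¬r, w1   [∧-rule on 10]
12. p, w1   [∧-rule on 10]
Accessibility: w0Rw0, w0Rw1, w0Rw2, w1Rw0, w1Rw1, w1Rw2, w2Rw0, w2Rw1, w2Rw2
Branch closes: p and ¬p both at w1.
Every branch closes (one shown): valid in S5.

S5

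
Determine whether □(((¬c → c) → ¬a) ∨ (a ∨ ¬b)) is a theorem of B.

Tableau for the negation ¬□(((¬c → c) → ¬a) ∨ (a ∨ ¬b)):
1. ¬□(((¬c → c) → ¬a) ∨ (a ∨ ¬b)), 0
2. ¬(((¬c → c) → ¬a) ∨ (a ∨ ¬b)), 1
3. ¬((¬c → c) → ¬a), 1
4. ¬(a ∨ ¬b), 1
5. ¬c → c, 1
6. a, 1
7. ¬a, 1
8. b, 1
Accessibility: 0R0, 0R1, 1R0, 1R1
Branch closes: a and ¬a both at 1.
Every branch of the negation's tableau closes; the branch above is one of them.

Valid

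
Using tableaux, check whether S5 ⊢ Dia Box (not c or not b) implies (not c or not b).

Valid in S5

Tableau for the negation not (Dia Box (not c or not b) implies (not c or not b)):
1. not (Dia Box (not c or not b) implies (not c or not b)), u
2. Dia Box (not c or not b), u   [neg-implies-rule on 1]
3. not (not c or not b), u   [neg-implies-rule on 1]
4. c, u   [neg-or-rule on 3]
5. b, u   [neg-or-rule on 3]
6. Box (not c or not b), v   [Dia-rule on 2: fresh world v, uRv]
7. not c or not b, u   [Box-rule on 6 via vRu]
8. not c or not b, v   [Box-rule on 6 via vRv]
9. not b, u   [or-rule on 7 (branches; this branch)]
Accessibility: uRu, uRv, vRu, vRv
Branch closes: b and not b both at u.
All branches of the negation close; one closing branch shown above.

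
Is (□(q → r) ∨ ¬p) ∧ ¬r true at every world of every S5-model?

Not valid

Tableau for the negation ¬((□(q → r) ∨ ¬p) ∧ ¬r):
1. ¬((□(q → r) ∨ ¬p) ∧ ¬r), w0
2. r, w0   [¬∧-rule on 1 (branches; this branch)]
Accessibility: w0Rw0
The negation has an open branch (countermodel exists).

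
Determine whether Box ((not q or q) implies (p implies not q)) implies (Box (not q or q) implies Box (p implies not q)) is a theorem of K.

Valid in K

Tableau for the negation not (Box ((not q or q) implies (p implies not q)) implies (Box (not q or q) implies Box (p implies not q))):
1. not (Box ((not q or q) implies (p implies not q)) implies (Box (not q or q) implies Box (p implies not q))), 0
2. Box ((not q or q) implies (p implies not q)), 0
3. not (Box (not q or q) implies Box (p implies not q)), 0
4. Box (not q or q), 0
5. not Box (p implies not q), 0
6. not (p implies not q), 1
7. p, 1
8. q, 1
9. (not q or q) implies (p implies not q), 1
10. not q or q, 1
11. p implies not q, 1
12. not q, 1
Accessibility: 0R1
Branch closes: q and not q both at 1.
Every branch of the negation's tableau closes; the branch above is one of them.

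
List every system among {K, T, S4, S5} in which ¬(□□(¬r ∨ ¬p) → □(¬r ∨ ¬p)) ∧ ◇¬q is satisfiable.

T-tableau for the formula:
1. ¬(□□(¬r ∨ ¬p) → □(¬r ∨ ¬p)) ∧ ◇¬q, 0
2. ¬(□□(¬r ∨ ¬p) → □(¬r ∨ ¬p)), 0   [∧-rule on 1]
3. ◇¬q, 0   [∧-rule on 1]
4. □□(¬r ∨ ¬p), 0   [¬→-rule on 2]
5. ¬□(¬r ∨ ¬p), 0   [¬→-rule on 2]
6. □(¬r ∨ ¬p), 0   [□-rule on 4 via 0R0]
7. ¬r ∨ ¬p, 0   [□-rule on 6 via 0R0]
8. ¬p, 0   [∨-rule on 7 (branches; this branch)]
9. ¬q, 1   [◇-rule on 3: fresh world 1, 0R1]
10. □(¬r ∨ ¬p), 1   [□-rule on 4 via 0R1]
11. ¬r ∨ ¬p, 1   [□-rule on 6 via 0R1]
12. ¬p, 1   [∨-rule on 11 (branches; this branch)]
13. ¬(¬r ∨ ¬p), 2   [¬□-rule on 5: fresh world 2, 0R2]
14. r, 2   [¬∨-rule on 13]
15. p, 2   [¬∨-rule on 13]
16. □(¬r ∨ ¬p), 2   [□-rule on 4 via 0R2]
17. ¬r ∨ ¬p, 2   [□-rule on 6 via 0R2]
18. ¬p, 2   [∨-rule on 17 (branches; this branch)]
Accessibility: 0R0, 0R1, 0R2, 1R1, 2R2
Branch closes: p and ¬p both at 2.
Every branch closes (one shown): unsatisfiable in T, hence also in S4, S5 (every S4/S5-frame is a T-frame).
K-tableau for the formula:
1. ¬(□□(¬r ∨ ¬p) → □(¬r ∨ ¬p)) ∧ ◇¬q, 0
2. ¬(□□(¬r ∨ ¬p) → □(¬r ∨ ¬p)), 0   [∧-rule on 1]
3. ◇¬q, 0   [∧-rule on 1]
4. □□(¬r ∨ ¬p), 0   [¬→-rule on 2]
5. ¬□(¬r ∨ ¬p), 0   [¬→-rule on 2]
6. ¬q, 1   [◇-rule on 3: fresh world 1, 0R1]
7. □(¬r ∨ ¬p), 1   [□-rule on 4 via 0R1]
8. ¬(¬r ∨ ¬p), 2   [¬□-rule on 5: fresh world 2, 0R2]
9. r, 2   [¬∨-rule on 8]
10. p, 2   [¬∨-rule on 8]
11. □(¬r ∨ ¬p), 2   [□-rule on 4 via 0R2]
Accessibility: 0R1, 0R2
Complete open branch: satisfiable in K.

K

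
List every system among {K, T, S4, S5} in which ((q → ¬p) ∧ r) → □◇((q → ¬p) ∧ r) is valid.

S5

S4-tableau for the negation ¬(((q → ¬p) ∧ r) → □◇((q → ¬p) ∧ r)):
1. ¬(((q → ¬p) ∧ r) → □◇((q → ¬p) ∧ r)), u
2. (q → ¬p) ∧ r, u
3. ¬□◇((q → ¬p) ∧ r), u
4. q → ¬p, u
5. r, u
6. ¬p, u
7. ¬◇((q → ¬p) ∧ r), v
8. ¬((q → ¬p) ∧ r), v
9. ¬r, v
Accessibility: uRu, uRv, vRv
Complete open branch: countermodel on an S4-frame, so not valid in S4, nor in K, T (the same frame is also a K-frame and a T-frame).
S5-tableau for the negation ¬(((q → ¬p) ∧ r) → □◇((q → ¬p) ∧ r)):
1. ¬(((q → ¬p) ∧ r) → □◇((q → ¬p) ∧ r)), u
2. (q → ¬p) ∧ r, u
3. ¬□◇((q → ¬p) ∧ r), u
4. q → ¬p, u
5. r, u
6. ¬p, u
7. ¬◇((q → ¬p) ∧ r), v
8. ¬((q → ¬p) ∧ r), u
9. ¬((q → ¬p) ∧ r), v
10. ¬(q → ¬p), u
11. q, u
12. p, u
Accessibility: uRu, uRv, vRu, vRv
Branch closes: p and ¬p both at u.
Every branch closes (one shown): valid in S5.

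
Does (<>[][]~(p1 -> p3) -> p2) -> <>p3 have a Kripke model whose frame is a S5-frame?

Yes, satisfiable

1. (<>[][]~(p1 -> p3) -> p2) -> <>p3, w0
2. <>p3, w0   [->-rule on 1 (branches; this branch)]
3. p3, w1   [<>-rule on 2: fresh world w1, w0Rw1]
Accessibility: w0Rw0, w0Rw1, w1Rw0, w1Rw1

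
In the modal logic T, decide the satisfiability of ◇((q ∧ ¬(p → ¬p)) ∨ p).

Satisfiable (open branch found)

1. ◇((q ∧ ¬(p → ¬p)) ∨ p), 0
2. (q ∧ ¬(p → ¬p)) ∨ p, 1
3. p, 1
Accessibility: 0R0, 0R1, 1R1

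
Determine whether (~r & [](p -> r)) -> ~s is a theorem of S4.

Tableau for the negation ~((~r & [](p -> r)) -> ~s):
1. ~((~r & [](p -> r)) -> ~s), 0
2. ~r & [](p -> r), 0
3. s, 0
4. ~r, 0
5. [](p -> r), 0
6. p -> r, 0
7. ~p, 0
Accessibility: 0R0
The negation has an open branch (countermodel exists).

No, not valid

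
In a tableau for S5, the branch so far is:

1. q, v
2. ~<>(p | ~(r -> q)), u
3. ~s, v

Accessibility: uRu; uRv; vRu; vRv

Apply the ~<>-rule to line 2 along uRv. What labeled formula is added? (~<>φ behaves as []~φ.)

~<>φ behaves as []~φ: propagate the negated body to each accessible world.

~(p | ~(r -> q)), v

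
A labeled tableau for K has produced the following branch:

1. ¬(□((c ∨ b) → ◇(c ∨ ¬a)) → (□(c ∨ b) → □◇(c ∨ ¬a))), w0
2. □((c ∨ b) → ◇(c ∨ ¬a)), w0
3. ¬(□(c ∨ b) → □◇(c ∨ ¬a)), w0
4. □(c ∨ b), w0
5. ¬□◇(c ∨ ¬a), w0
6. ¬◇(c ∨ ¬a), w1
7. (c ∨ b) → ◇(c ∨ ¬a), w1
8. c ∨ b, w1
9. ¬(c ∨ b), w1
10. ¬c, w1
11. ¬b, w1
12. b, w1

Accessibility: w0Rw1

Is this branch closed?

Yes, closed

Both b and ¬b appear at w1.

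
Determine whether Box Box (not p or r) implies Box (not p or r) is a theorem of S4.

Valid

Tableau for the negation not (Box Box (not p or r) implies Box (not p or r)):
1. not (Box Box (not p or r) implies Box (not p or r)), 0
2. Box Box (not p or r), 0
3. not Box (not p or r), 0
4. Box (not p or r), 0
5. not p or r, 0
6. r, 0
7. not (not p or r), 1
8. p, 1
9. not r, 1
10. Box (not p or r), 1
11. not p or r, 1
12. r, 1
Accessibility: 0R0, 0R1, 1R1
Branch closes: r and not r both at 1.
All branches of the negation close; one closing branch shown above.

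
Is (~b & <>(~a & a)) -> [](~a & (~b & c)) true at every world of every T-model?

Valid in T

Tableau for the negation ~((~b & <>(~a & a)) -> [](~a & (~b & c))):
1. ~((~b & <>(~a & a)) -> [](~a & (~b & c))), 0
2. ~b & <>(~a & a), 0
3. ~[](~a & (~b & c)), 0
4. ~b, 0
5. <>(~a & a), 0
6. ~(~a & (~b & c)), 1
7. ~(~b & c), 1
8. ~c, 1
9. ~a & a, 2
10. ~a, 2
11. a, 2
Accessibility: 0R0, 0R1, 0R2, 1R1, 2R2
Branch closes: a and ~a both at 2.
All branches of the negation close; one closing branch shown above.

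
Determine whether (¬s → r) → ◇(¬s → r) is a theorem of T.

Tableau for the negation ¬((¬s → r) → ◇(¬s → r)):
1. ¬((¬s → r) → ◇(¬s → r)), 0
2. ¬s → r, 0
3. ¬◇(¬s → r), 0
4. ¬(¬s → r), 0
5. ¬s, 0
6. ¬r, 0
7. r, 0
Accessibility: 0R0
Branch closes: r and ¬r both at 0.
All branches of the negation close; one closing branch shown above.

Yes, valid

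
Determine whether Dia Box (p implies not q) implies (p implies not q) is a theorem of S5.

Tableau for the negation not (Dia Box (p implies not q) implies (p implies not q)):
1. not (Dia Box (p implies not q) implies (p implies not q)), w0
2. Dia Box (p implies not q), w0
3. not (p implies not q), w0
4. p, w0
5. q, w0
6. Box (p implies not q), w1
7. p implies not q, w0
8. p implies not q, w1
9. not q, w0
Accessibility: w0Rw0, w0Rw1, w1Rw0, w1Rw1
Branch closes: q and not q both at w0.
All branches of the negation close; one closing branch shown above.

Valid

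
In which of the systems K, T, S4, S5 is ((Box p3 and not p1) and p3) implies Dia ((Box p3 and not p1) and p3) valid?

T-tableau for the negation not (((Box p3 and not p1) and p3) implies Dia ((Box p3 and not p1) and p3)):
1. not (((Box p3 and not p1) and p3) implies Dia ((Box p3 and not p1) and p3)), u
2. (Box p3 and not p1) and p3, u
3. not Dia ((Box p3 and not p1) and p3), u
4. Box p3 and not p1, u
5. p3, u
6. Box p3, u
7. not p1, u
8. not ((Box p3 and not p1) and p3), u
9. not (Box p3 and not p1), u
10. not Box p3, u
11. not p3, v
12. not ((Box p3 and not p1) and p3), v
13. p3, v
Accessibility: uRu, uRv, vRv
Branch closes: p3 and not p3 both at v.
Every branch closes (one shown): valid in T, hence also in S4, S5 (every theorem of T is a theorem of S4 and S5).
K-tableau for the negation not (((Box p3 and not p1) and p3) implies Dia ((Box p3 and not p1) and p3)):
1. not (((Box p3 and not p1) and p3) implies Dia ((Box p3 and not p1) and p3)), u
2. (Box p3 and not p1) and p3, u
3. not Dia ((Box p3 and not p1) and p3), u
4. Box p3 and not p1, u
5. p3, u
6. Box p3, u
7. not p1, u
Complete open branch: countermodel on a K-frame, so not valid in K.

T, S4, S5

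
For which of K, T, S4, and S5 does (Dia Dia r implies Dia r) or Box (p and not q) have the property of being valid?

T-tableau for the negation not ((Dia Dia r implies Dia r) or Box (p and not q)):
1. not ((Dia Dia r implies Dia r) or Box (p and not q)), u
2. not (Dia Dia r implies Dia r), u
3. not Box (p and not q), u
4. Dia Dia r, u
5. not Dia r, u
6. not r, u
7. not (p and not q), v
8. not r, v
9. q, v
10. Dia r, w
11. not r, w
12. r, x
Accessibility: uRu, uRv, uRw, vRv, wRw, wRx, xRx
Complete open branch: countermodel on a T-frame, so not valid in T, nor in K (the same frame is also a K-frame).
S4-tableau for the negation not ((Dia Dia r implies Dia r) or Box (p and not q)):
1. not ((Dia Dia r implies Dia r) or Box (p and not q)), u
2. not (Dia Dia r implies Dia r), u
3. not Box (p and not q), u
4. Dia Dia r, u
5. not Dia r, u
6. not r, u
7. not (p and not q), v
8. not r, v
9. q, v
10. Dia r, w
11. not r, w
12. r, x
13. not r, x
Accessibility: uRu, uRv, uRw, uRx, vRv, wRw, wRx, xRx
Branch closes: r and not r both at x.
Every branch closes (one shown): valid in S4, hence also in S5 (every theorem of S4 is a theorem of S5).

S4, S5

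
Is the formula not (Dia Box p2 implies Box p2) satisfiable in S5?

Unsatisfiable (every branch closes)

1. not (Dia Box p2 implies Box p2), 0
2. Dia Box p2, 0   [neg-implies-rule on 1]
3. not Box p2, 0   [neg-implies-rule on 1]
4. Box p2, 1   [Dia-rule on 2: fresh world 1, 0R1]
5. p2, 0   [Box-rule on 4 via 1R0]
6. p2, 1   [Box-rule on 4 via 1R1]
7. not p2, 2   [neg-Box-rule on 3: fresh world 2, 0R2]
8. p2, 2   [Box-rule on 4 via 1R2]
Accessibility: 0R0, 0R1, 0R2, 1R0, 1R1, 1R2, 2R0, 2R1, 2R2
Branch closes: p2 and not p2 both at 2.
(One branch shown.) All branches close.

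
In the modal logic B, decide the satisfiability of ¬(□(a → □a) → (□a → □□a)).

Unsatisfiable

1. ¬(□(a → □a) → (□a → □□a)), u
2. □(a → □a), u   [¬→-rule on 1]
3. ¬(□a → □□a), u   [¬→-rule on 1]
4. □a, u   [¬→-rule on 3]
5. ¬□□a, u   [¬→-rule on 3]
6. a → □a, u   [□-rule on 2 via uRu]
7. a, u   [□-rule on 4 via uRu]
8. ¬□a, v   [¬□-rule on 5: fresh world v, uRv]
9. a → □a, v   [□-rule on 2 via uRv]
10. a, v   [□-rule on 4 via uRv]
11. □a, v   [→-rule on 9 (branches; this branch)]
12. ¬a, w   [¬□-rule on 8: fresh world w, vRw]
13. a, w   [□-rule on 11 via vRw]
Accessibility: uRu, uRv, vRu, vRv, vRw, wRv, wRw
Branch closes: a and ¬a both at w.
All branches of the tableau close; one closing branch shown above.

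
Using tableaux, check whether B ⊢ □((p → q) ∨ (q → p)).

Valid

Tableau for the negation ¬□((p → q) ∨ (q → p)):
1. ¬□((p → q) ∨ (q → p)), u
2. ¬((p → q) ∨ (q → p)), v
3. ¬(p → q), v
4. ¬(q → p), v
5. p, v
6. ¬q, v
7. q, v
8. ¬p, v
Accessibility: uRu, uRv, vRu, vRv
Branch closes: q and ¬q both at v.
All branches of the negation close; one closing branch shown above.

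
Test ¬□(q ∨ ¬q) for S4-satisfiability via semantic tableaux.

No, unsatisfiable

1. ¬□(q ∨ ¬q), w0
2. ¬(q ∨ ¬q), w1   [¬□-rule on 1: fresh world w1, w0Rw1]
3. ¬q, w1   [¬∨-rule on 2]
4. q, w1   [¬∨-rule on 2]
Accessibility: w0Rw0, w0Rw1, w1Rw1
Branch closes: q and ¬q both at w1.
(One branch shown.) All branches close.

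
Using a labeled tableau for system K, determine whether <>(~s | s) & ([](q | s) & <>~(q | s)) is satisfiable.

1. <>(~s | s) & ([](q | s) & <>~(q | s)), 0
2. <>(~s | s), 0   [&-rule on 1]
3. [](q | s) & <>~(q | s), 0   [&-rule on 1]
4. [](q | s), 0   [&-rule on 3]
5. <>~(q | s), 0   [&-rule on 3]
6. ~s | s, 1   [<>-rule on 2: fresh world 1, 0R1]
7. q | s, 1   [[]-rule on 4 via 0R1]
8. s, 1   [|-rule on 6 (branches; this branch)]
9. ~(q | s), 2   [<>-rule on 5: fresh world 2, 0R2]
10. ~q, 2   [~|-rule on 9]
11. ~s, 2   [~|-rule on 9]
12. q | s, 2   [[]-rule on 4 via 0R2]
13. s, 2   [|-rule on 12 (branches; this branch)]
Accessibility: 0R1, 0R2
Branch closes: s and ~s both at 2.
All branches of the tableau close; one closing branch shown above.

Unsatisfiable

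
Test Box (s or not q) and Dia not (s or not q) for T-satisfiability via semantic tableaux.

1. Box (s or not q) and Dia not (s or not q), u
2. Box (s or not q), u
3. Dia not (s or not q), u
4. s or not q, u
5. not q, u
6. not (s or not q), v
7. not s, v
8. q, v
9. s or not q, v
10. not q, v
Accessibility: uRu, uRv, vRv
Branch closes: q and not q both at v.
Every branch closes; the branch above is one of them.

Unsatisfiable (every branch closes)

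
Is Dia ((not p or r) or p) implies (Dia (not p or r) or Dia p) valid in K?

Valid

Tableau for the negation not (Dia ((not p or r) or p) implies (Dia (not p or r) or Dia p)):
1. not (Dia ((not p or r) or p) implies (Dia (not p or r) or Dia p)), u
2. Dia ((not p or r) or p), u   [neg-implies-rule on 1]
3. not (Dia (not p or r) or Dia p), u   [neg-implies-rule on 1]
4. not Dia (not p or r), u   [neg-or-rule on 3]
5. not Dia p, u   [neg-or-rule on 3]
6. (not p or r) or p, v   [Dia-rule on 2: fresh world v, uRv]
7. not (not p or r), v   [neg-Dia-rule on 4 via uRv]
8. p, v   [neg-or-rule on 7]
9. not r, v   [neg-or-rule on 7]
10. not p, v   [neg-Dia-rule on 5 via uRv]
Accessibility: uRv
Branch closes: p and not p both at v.
All branches of the negation close; one closing branch shown above.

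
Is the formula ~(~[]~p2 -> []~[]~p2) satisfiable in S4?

Yes, satisfiable

1. ~(~[]~p2 -> []~[]~p2), u
2. ~[]~p2, u
3. ~[]~[]~p2, u
4. p2, v
5. []~p2, w
6. ~p2, w
Accessibility: uRu, uRv, uRw, vRv, wRw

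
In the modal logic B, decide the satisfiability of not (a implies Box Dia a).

1. not (a implies Box Dia a), 0
2. a, 0
3. not Box Dia a, 0
4. not Dia a, 1
5. not a, 0
Accessibility: 0R0, 0R1, 1R0, 1R1
Branch closes: a and not a both at 0.
(One branch shown.) All branches close.

Unsatisfiable (every branch closes)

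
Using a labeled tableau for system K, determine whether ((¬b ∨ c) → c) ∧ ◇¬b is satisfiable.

Satisfiable

1. ((¬b ∨ c) → c) ∧ ◇¬b, 0
2. (¬b ∨ c) → c, 0
3. ◇¬b, 0
4. c, 0
5. ¬b, 1
Accessibility: 0R1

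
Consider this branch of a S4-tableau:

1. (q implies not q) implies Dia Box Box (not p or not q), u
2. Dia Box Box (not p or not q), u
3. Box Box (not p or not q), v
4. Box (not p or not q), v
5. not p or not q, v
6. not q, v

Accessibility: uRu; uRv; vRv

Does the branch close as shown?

There is no literal clash: for every atom and world, at most one sign appears.

Not closed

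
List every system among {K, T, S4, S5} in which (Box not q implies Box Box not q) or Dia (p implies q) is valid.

S4, S5

S4-tableau for the negation not ((Box not q implies Box Box not q) or Dia (p implies q)):
1. not ((Box not q implies Box Box not q) or Dia (p implies q)), w0
2. not (Box not q implies Box Box not q), w0
3. not Dia (p implies q), w0
4. Box not q, w0
5. not Box Box not q, w0
6. not (p implies q), w0
7. p, w0
8. not q, w0
9. not Box not q, w1
10. not (p implies q), w1
11. p, w1
12. not q, w1
13. q, w2
14. not (p implies q), w2
15. p, w2
16. not q, w2
Accessibility: w0Rw0, w0Rw1, w0Rw2, w1Rw1, w1Rw2, w2Rw2
Branch closes: q and not q both at w2.
Every branch closes (one shown): valid in S4, hence also in S5 (every theorem of S4 is a theorem of S5).
T-tableau for the negation not ((Box not q implies Box Box not q) or Dia (p implies q)):
1. not ((Box not q implies Box Box not q) or Dia (p implies q)), w0
2. not (Box not q implies Box Box not q), w0
3. not Dia (p implies q), w0
4. Box not q, w0
5. not Box Box not q, w0
6. not (p implies q), w0
7. p, w0
8. not q, w0
9. not Box not q, w1
10. not (p implies q), w1
11. p, w1
12. not q, w1
13. q, w2
Accessibility: w0Rw0, w0Rw1, w1Rw1, w1Rw2, w2Rw2
Complete open branch: countermodel on a T-frame, so not valid in T, nor in K (the same frame is also a K-frame).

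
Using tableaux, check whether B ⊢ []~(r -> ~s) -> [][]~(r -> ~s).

Tableau for the negation ~([]~(r -> ~s) -> [][]~(r -> ~s)):
1. ~([]~(r -> ~s) -> [][]~(r -> ~s)), w0
2. []~(r -> ~s), w0
3. ~[][]~(r -> ~s), w0
4. ~(r -> ~s), w0
5. r, w0
6. s, w0
7. ~[]~(r -> ~s), w1
8. ~(r -> ~s), w1
9. r, w1
10. s, w1
11. r -> ~s, w2
12. ~s, w2
Accessibility: w0Rw0, w0Rw1, w1Rw0, w1Rw1, w1Rw2, w2Rw1, w2Rw2
The negation has an open branch (countermodel exists).

Invalid (countermodel exists)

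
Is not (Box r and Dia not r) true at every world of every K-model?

Tableau for the negation Box r and Dia not r:
1. Box r and Dia not r, 0
2. Box r, 0   [and-rule on 1]
3. Dia not r, 0   [and-rule on 1]
4. not r, 1   [Dia-rule on 3: fresh world 1, 0R1]
5. r, 1   [Box-rule on 2 via 0R1]
Accessibility: 0R1
Branch closes: r and not r both at 1.
Every branch of the negation's tableau closes; the branch above is one of them.

Valid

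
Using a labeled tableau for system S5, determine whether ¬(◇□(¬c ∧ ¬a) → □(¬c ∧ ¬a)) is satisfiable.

1. ¬(◇□(¬c ∧ ¬a) → □(¬c ∧ ¬a)), w0
2. ◇□(¬c ∧ ¬a), w0
3. ¬□(¬c ∧ ¬a), w0
4. □(¬c ∧ ¬a), w1
5. ¬c ∧ ¬a, w0
6. ¬c, w0
7. ¬a, w0
8. ¬c ∧ ¬a, w1
9. ¬c, w1
10. ¬a, w1
11. ¬(¬c ∧ ¬a), w2
12. ¬c ∧ ¬a, w2
13. ¬c, w2
14. ¬a, w2
15. a, w2
Accessibility: w0Rw0, w0Rw1, w0Rw2, w1Rw0, w1Rw1, w1Rw2, w2Rw0, w2Rw1, w2Rw2
Branch closes: a and ¬a both at w2.
(One branch shown.) All branches close.

No, unsatisfiable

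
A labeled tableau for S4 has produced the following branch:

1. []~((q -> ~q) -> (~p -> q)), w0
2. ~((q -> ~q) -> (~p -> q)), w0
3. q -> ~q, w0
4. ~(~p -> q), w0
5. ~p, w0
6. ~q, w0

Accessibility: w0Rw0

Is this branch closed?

There is no literal clash: for every atom and world, at most one sign appears.

No, open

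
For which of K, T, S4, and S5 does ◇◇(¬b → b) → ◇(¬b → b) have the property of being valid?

S4-tableau for the negation ¬(◇◇(¬b → b) → ◇(¬b → b)):
1. ¬(◇◇(¬b → b) → ◇(¬b → b)), u
2. ◇◇(¬b → b), u
3. ¬◇(¬b → b), u
4. ¬(¬b → b), u
5. ¬b, u
6. ◇(¬b → b), v
7. ¬(¬b → b), v
8. ¬b, v
9. ¬b → b, w
10. ¬(¬b → b), w
11. ¬b, w
12. b, w
Accessibility: uRu, uRv, uRw, vRv, vRw, wRw
Branch closes: b and ¬b both at w.
Every branch closes (one shown): valid in S4, hence also in S5 (every theorem of S4 is a theorem of S5).
T-tableau for the negation ¬(◇◇(¬b → b) → ◇(¬b → b)):
1. ¬(◇◇(¬b → b) → ◇(¬b → b)), u
2. ◇◇(¬b → b), u
3. ¬◇(¬b → b), u
4. ¬(¬b → b), u
5. ¬b, u
6. ◇(¬b → b), v
7. ¬(¬b → b), v
8. ¬b, v
9. ¬b → b, w
10. b, w
Accessibility: uRu, uRv, vRv, vRw, wRw
Complete open branch: countermodel on a T-frame, so not valid in T, nor in K (the same frame is also a K-frame).

S4, S5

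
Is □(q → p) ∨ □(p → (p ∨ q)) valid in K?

Valid in K

Tableau for the negation ¬(□(q → p) ∨ □(p → (p ∨ q))):
1. ¬(□(q → p) ∨ □(p → (p ∨ q))), u
2. ¬□(q → p), u
3. ¬□(p → (p ∨ q)), u
4. ¬(q → p), v
5. q, v
6. ¬p, v
7. ¬(p → (p ∨ q)), w
8. p, w
9. ¬(p ∨ q), w
10. ¬p, w
11. ¬q, w
Accessibility: uRv, uRw
Branch closes: p and ¬p both at w.
All branches of the negation close; one closing branch shown above.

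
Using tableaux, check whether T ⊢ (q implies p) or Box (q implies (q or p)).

Valid in T

Tableau for the negation not ((q implies p) or Box (q implies (q or p))):
1. not ((q implies p) or Box (q implies (q or p))), 0
2. not (q implies p), 0
3. not Box (q implies (q or p)), 0
4. q, 0
5. not p, 0
6. not (q implies (q or p)), 1
7. q, 1
8. not (q or p), 1
9. not q, 1
10. not p, 1
Accessibility: 0R0, 0R1, 1R1
Branch closes: q and not q both at 1.
Every branch of the negation's tableau closes; the branch above is one of them.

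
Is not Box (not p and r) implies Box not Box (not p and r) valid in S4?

Tableau for the negation not (not Box (not p and r) implies Box not Box (not p and r)):
1. not (not Box (not p and r) implies Box not Box (not p and r)), u
2. not Box (not p and r), u
3. not Box not Box (not p and r), u
4. not (not p and r), v
5. not r, v
6. Box (not p and r), w
7. not p and r, w
8. not p, w
9. r, w
Accessibility: uRu, uRv, uRw, vRv, wRw
The negation has an open branch (countermodel exists).

No, not valid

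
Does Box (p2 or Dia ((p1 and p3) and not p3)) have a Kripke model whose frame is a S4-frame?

Satisfiable

1. Box (p2 or Dia ((p1 and p3) and not p3)), w0
2. p2 or Dia ((p1 and p3) and not p3), w0
3. p2, w0
Accessibility: w0Rw0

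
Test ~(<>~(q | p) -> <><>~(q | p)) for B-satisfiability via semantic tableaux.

No, unsatisfiable

1. ~(<>~(q | p) -> <><>~(q | p)), u
2. <>~(q | p), u   [~->-rule on 1]
3. ~<><>~(q | p), u   [~->-rule on 1]
4. ~<>~(q | p), u   [~<>-rule on 3 via uRu]
5. q | p, u   [~<>-rule on 4 via uRu]
6. p, u   [|-rule on 5 (branches; this branch)]
7. ~(q | p), v   [<>-rule on 2: fresh world v, uRv]
8. ~q, v   [~|-rule on 7]
9. ~p, v   [~|-rule on 7]
10. ~<>~(q | p), v   [~<>-rule on 3 via uRv]
11. q | p, v   [~<>-rule on 4 via uRv]
12. p, v   [|-rule on 11 (branches; this branch)]
Accessibility: uRu, uRv, vRu, vRv
Branch closes: p and ~p both at v.
(One branch shown.) All branches close.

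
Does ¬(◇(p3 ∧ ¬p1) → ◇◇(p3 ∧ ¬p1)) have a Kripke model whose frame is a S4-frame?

1. ¬(◇(p3 ∧ ¬p1) → ◇◇(p3 ∧ ¬p1)), w0
2. ◇(p3 ∧ ¬p1), w0
3. ¬◇◇(p3 ∧ ¬p1), w0
4. ¬◇(p3 ∧ ¬p1), w0
5. ¬(p3 ∧ ¬p1), w0
6. p1, w0
7. p3 ∧ ¬p1, w1
8. p3, w1
9. ¬p1, w1
10. ¬◇(p3 ∧ ¬p1), w1
11. ¬(p3 ∧ ¬p1), w1
12. p1, w1
Accessibility: w0Rw0, w0Rw1, w1Rw1
Branch closes: p1 and ¬p1 both at w1.
Every branch closes; the branch above is one of them.

Unsatisfiable (every branch closes)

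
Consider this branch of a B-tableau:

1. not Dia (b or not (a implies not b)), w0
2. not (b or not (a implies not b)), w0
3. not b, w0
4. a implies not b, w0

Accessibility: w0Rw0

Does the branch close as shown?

No atom appears with both signs at the same world.

Not closed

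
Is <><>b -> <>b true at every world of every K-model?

Invalid (countermodel exists)

Tableau for the negation ~(<><>b -> <>b):
1. ~(<><>b -> <>b), w0
2. <><>b, w0
3. ~<>b, w0
4. <>b, w1
5. ~b, w1
6. b, w2
Accessibility: w0Rw1, w1Rw2
The negation has an open branch (countermodel exists).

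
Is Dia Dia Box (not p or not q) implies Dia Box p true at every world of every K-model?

Not valid

Tableau for the negation not (Dia Dia Box (not p or not q) implies Dia Box p):
1. not (Dia Dia Box (not p or not q) implies Dia Box p), w0
2. Dia Dia Box (not p or not q), w0   [neg-implies-rule on 1]
3. not Dia Box p, w0   [neg-implies-rule on 1]
4. Dia Box (not p or not q), w1   [Dia-rule on 2: fresh world w1, w0Rw1]
5. not Box p, w1   [neg-Dia-rule on 3 via w0Rw1]
6. Box (not p or not q), w2   [Dia-rule on 4: fresh world w2, w1Rw2]
7. not p, w3   [neg-Box-rule on 5: fresh world w3, w1Rw3]
Accessibility: w0Rw1, w1Rw2, w1Rw3
The negation has an open branch (countermodel exists).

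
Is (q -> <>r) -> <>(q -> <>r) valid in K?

Tableau for the negation ~((q -> <>r) -> <>(q -> <>r)):
1. ~((q -> <>r) -> <>(q -> <>r)), w0
2. q -> <>r, w0
3. ~<>(q -> <>r), w0
4. <>r, w0
5. r, w1
6. ~(q -> <>r), w1
7. q, w1
8. ~<>r, w1
Accessibility: w0Rw1
The negation has an open branch (countermodel exists).

Invalid (countermodel exists)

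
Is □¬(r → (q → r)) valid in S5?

Invalid (countermodel exists)

Tableau for the negation ¬□¬(r → (q → r)):
1. ¬□¬(r → (q → r)), 0
2. r → (q → r), 1   [¬□-rule on 1: fresh world 1, 0R1]
3. q → r, 1   [→-rule on 2 (branches; this branch)]
4. r, 1   [→-rule on 3 (branches; this branch)]
Accessibility: 0R0, 0R1, 1R0, 1R1
The negation has an open branch (countermodel exists).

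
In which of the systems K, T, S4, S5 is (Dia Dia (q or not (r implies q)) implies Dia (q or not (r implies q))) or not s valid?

S4, S5

S4-tableau for the negation not ((Dia Dia (q or not (r implies q)) implies Dia (q or not (r implies q))) or not s):
1. not ((Dia Dia (q or not (r implies q)) implies Dia (q or not (r implies q))) or not s), u
2. not (Dia Dia (q or not (r implies q)) implies Dia (q or not (r implies q))), u
3. s, u
4. Dia Dia (q or not (r implies q)), u
5. not Dia (q or not (r implies q)), u
6. not (q or not (r implies q)), u
7. not q, u
8. r implies q, u
9. not r, u
10. Dia (q or not (r implies q)), v
11. not (q or not (r implies q)), v
12. not q, v
13. r implies q, v
14. not r, v
15. q or not (r implies q), w
16. not (q or not (r implies q)), w
17. not q, w
18. r implies q, w
19. not (r implies q), w
20. r, w
21. q, w
Accessibility: uRu, uRv, uRw, vRv, vRw, wRw
Branch closes: q and not q both at w.
Every branch closes (one shown): valid in S4, hence also in S5 (every theorem of S4 is a theorem of S5).
T-tableau for the negation not ((Dia Dia (q or not (r implies q)) implies Dia (q or not (r implies q))) or not s):
1. not ((Dia Dia (q or not (r implies q)) implies Dia (q or not (r implies q))) or not s), u
2. not (Dia Dia (q or not (r implies q)) implies Dia (q or not (r implies q))), u
3. s, u
4. Dia Dia (q or not (r implies q)), u
5. not Dia (q or not (r implies q)), u
6. not (q or not (r implies q)), u
7. not q, u
8. r implies q, u
9. not r, u
10. Dia (q or not (r implies q)), v
11. not (q or not (r implies q)), v
12. not q, v
13. r implies q, v
14. not r, v
15. q or not (r implies q), w
16. not (r implies q), w
17. r, w
18. not q, w
Accessibility: uRu, uRv, vRv, vRw, wRw
Complete open branch: countermodel on a T-frame, so not valid in T, nor in K (the same frame is also a K-frame).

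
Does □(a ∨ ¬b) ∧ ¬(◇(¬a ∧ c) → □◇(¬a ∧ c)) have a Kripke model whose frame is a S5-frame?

1. □(a ∨ ¬b) ∧ ¬(◇(¬a ∧ c) → □◇(¬a ∧ c)), 0
2. □(a ∨ ¬b), 0
3. ¬(◇(¬a ∧ c) → □◇(¬a ∧ c)), 0
4. ◇(¬a ∧ c), 0
5. ¬□◇(¬a ∧ c), 0
6. a ∨ ¬b, 0
7. ¬b, 0
8. ¬a ∧ c, 1
9. ¬a, 1
10. c, 1
11. a ∨ ¬b, 1
12. ¬b, 1
13. ¬◇(¬a ∧ c), 2
14. a ∨ ¬b, 2
15. ¬(¬a ∧ c), 0
16. ¬(¬a ∧ c), 1
17. ¬(¬a ∧ c), 2
18. ¬b, 2
19. ¬c, 0
20. ¬c, 1
Accessibility: 0R0, 0R1, 0R2, 1R0, 1R1, 1R2, 2R0, 2R1, 2R2
Branch closes: c and ¬c both at 1.
Every branch closes; the branch above is one of them.

No, unsatisfiable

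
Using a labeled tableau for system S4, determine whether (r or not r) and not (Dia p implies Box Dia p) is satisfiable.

Yes, satisfiable

1. (r or not r) and not (Dia p implies Box Dia p), w0
2. r or not r, w0
3. not (Dia p implies Box Dia p), w0
4. Dia p, w0
5. not Box Dia p, w0
6. not r, w0
7. p, w1
8. not Dia p, w2
9. not p, w2
Accessibility: w0Rw0, w0Rw1, w0Rw2, w1Rw1, w2Rw2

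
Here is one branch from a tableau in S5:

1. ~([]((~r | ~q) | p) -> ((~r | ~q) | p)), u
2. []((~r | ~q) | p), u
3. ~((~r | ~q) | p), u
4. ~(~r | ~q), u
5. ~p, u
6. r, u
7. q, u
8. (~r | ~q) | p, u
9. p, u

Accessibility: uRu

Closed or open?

Both p and ~p appear at u.

Closed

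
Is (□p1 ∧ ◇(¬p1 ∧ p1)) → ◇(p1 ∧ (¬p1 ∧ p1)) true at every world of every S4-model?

Tableau for the negation ¬((□p1 ∧ ◇(¬p1 ∧ p1)) → ◇(p1 ∧ (¬p1 ∧ p1))):
1. ¬((□p1 ∧ ◇(¬p1 ∧ p1)) → ◇(p1 ∧ (¬p1 ∧ p1))), 0
2. □p1 ∧ ◇(¬p1 ∧ p1), 0
3. ¬◇(p1 ∧ (¬p1 ∧ p1)), 0
4. □p1, 0
5. ◇(¬p1 ∧ p1), 0
6. ¬(p1 ∧ (¬p1 ∧ p1)), 0
7. p1, 0
8. ¬(¬p1 ∧ p1), 0
9. ¬p1 ∧ p1, 1
10. ¬p1, 1
11. p1, 1
Accessibility: 0R0, 0R1, 1R1
Branch closes: p1 and ¬p1 both at 1.
All branches of the negation close; one closing branch shown above.

Valid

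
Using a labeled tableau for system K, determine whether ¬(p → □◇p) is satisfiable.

Yes, satisfiable

1. ¬(p → □◇p), u
2. p, u   [¬→-rule on 1]
3. ¬□◇p, u   [¬→-rule on 1]
4. ¬◇p, v   [¬□-rule on 3: fresh world v, uRv]
Accessibility: uRv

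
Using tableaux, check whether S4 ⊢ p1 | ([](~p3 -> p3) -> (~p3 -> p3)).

Valid in S4

Tableau for the negation ~(p1 | ([](~p3 -> p3) -> (~p3 -> p3))):
1. ~(p1 | ([](~p3 -> p3) -> (~p3 -> p3))), w0
2. ~p1, w0
3. ~([](~p3 -> p3) -> (~p3 -> p3)), w0
4. [](~p3 -> p3), w0
5. ~(~p3 -> p3), w0
6. ~p3, w0
7. ~p3 -> p3, w0
8. p3, w0
Accessibility: w0Rw0
Branch closes: p3 and ~p3 both at w0.
All branches of the negation close; one closing branch shown above.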